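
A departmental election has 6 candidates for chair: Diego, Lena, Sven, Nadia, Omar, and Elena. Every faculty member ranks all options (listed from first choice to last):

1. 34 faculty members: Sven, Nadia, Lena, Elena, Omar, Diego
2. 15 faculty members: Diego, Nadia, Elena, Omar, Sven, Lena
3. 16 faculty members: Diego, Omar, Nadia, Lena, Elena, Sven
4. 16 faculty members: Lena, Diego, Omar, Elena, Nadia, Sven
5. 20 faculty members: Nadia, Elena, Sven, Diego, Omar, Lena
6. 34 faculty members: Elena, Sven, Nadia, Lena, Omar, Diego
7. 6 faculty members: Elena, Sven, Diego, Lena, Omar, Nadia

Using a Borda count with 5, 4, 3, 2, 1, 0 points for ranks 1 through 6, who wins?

Nadia

Diego: 34·0 + 15·5 + 16·5 + 16·4 + 20·2 + 34·0 + 6·3 = 277
Lena: 34·3 + 15·0 + 16·2 + 16·5 + 20·0 + 34·2 + 6·2 = 294
Sven: 34·5 + 15·1 + 16·0 + 16·0 + 20·3 + 34·4 + 6·4 = 405
Nadia: 34·4 + 15·4 + 16·3 + 16·1 + 20·5 + 34·3 + 6·0 = 462
Omar: 34·1 + 15·2 + 16·4 + 16·3 + 20·1 + 34·1 + 6·1 = 236
Elena: 34·2 + 15·3 + 16·1 + 16·2 + 20·4 + 34·5 + 6·5 = 441
Nadia has the highest Borda score (462).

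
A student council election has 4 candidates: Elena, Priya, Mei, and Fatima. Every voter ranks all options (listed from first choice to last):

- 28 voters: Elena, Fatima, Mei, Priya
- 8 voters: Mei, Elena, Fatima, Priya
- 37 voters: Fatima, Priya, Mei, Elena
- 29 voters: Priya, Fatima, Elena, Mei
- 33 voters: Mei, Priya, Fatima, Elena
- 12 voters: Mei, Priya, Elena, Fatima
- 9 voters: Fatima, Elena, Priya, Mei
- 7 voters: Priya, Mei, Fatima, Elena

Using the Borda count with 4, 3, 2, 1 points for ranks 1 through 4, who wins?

Elena: 28·4 + 8·3 + 37·1 + 29·2 + 33·1 + 12·2 + 9·3 + 7·1 = 322
Priya: 28·1 + 8·1 + 37·3 + 29·4 + 33·3 + 12·3 + 9·2 + 7·4 = 444
Mei: 28·2 + 8·4 + 37·2 + 29·1 + 33·4 + 12·4 + 9·1 + 7·3 = 401
Fatima: 28·3 + 8·2 + 37·4 + 29·3 + 33·2 + 12·1 + 9·4 + 7·2 = 463
Fatima has the highest Borda score (463).

Fatima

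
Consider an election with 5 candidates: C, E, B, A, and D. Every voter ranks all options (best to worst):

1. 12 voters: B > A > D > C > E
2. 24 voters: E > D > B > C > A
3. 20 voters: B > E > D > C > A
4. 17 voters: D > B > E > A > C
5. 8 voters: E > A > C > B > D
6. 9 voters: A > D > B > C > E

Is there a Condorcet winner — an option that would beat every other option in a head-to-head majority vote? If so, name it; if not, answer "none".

Checking pairwise contests:
E beats C 69–21.
B beats E 58–32.
D beats B 50–40.
E beats A 69–21.
E beats D 52–38.
Every option loses at least one head-to-head, so there is no Condorcet winner.

none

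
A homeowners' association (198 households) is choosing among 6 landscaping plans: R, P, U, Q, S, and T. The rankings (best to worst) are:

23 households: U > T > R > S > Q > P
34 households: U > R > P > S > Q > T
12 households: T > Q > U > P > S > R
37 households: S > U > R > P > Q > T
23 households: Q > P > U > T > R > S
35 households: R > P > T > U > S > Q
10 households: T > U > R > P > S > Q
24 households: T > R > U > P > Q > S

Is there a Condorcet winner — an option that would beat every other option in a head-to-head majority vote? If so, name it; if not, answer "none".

U

U vs R: 139–59 for U.
U vs P: 140–58 for U.
U vs Q: 163–35 for U.
U vs S: 161–37 for U.
U vs T: 117–81 for U.
U beats every other option head-to-head.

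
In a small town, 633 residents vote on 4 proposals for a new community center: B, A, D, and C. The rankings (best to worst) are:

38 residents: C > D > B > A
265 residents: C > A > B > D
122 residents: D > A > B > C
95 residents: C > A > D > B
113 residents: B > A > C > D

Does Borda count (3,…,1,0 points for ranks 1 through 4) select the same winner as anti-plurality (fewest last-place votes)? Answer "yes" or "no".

no

Borda — scores: B 764, A 1190, D 537, C 1307. Winner: C.
Anti-plurality — last-place votes: B 95, A 38, D 378, C 122. Winner: A.
The two methods disagree.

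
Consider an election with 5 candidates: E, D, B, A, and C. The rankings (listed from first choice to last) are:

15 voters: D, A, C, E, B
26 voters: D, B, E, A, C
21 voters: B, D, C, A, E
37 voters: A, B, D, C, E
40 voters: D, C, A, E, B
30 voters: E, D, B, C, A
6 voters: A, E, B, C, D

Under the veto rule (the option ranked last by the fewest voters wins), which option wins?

D

Last-place votes: E 58, D 6, B 55, A 30, C 26.
D is ranked last by the fewest voters, so D wins.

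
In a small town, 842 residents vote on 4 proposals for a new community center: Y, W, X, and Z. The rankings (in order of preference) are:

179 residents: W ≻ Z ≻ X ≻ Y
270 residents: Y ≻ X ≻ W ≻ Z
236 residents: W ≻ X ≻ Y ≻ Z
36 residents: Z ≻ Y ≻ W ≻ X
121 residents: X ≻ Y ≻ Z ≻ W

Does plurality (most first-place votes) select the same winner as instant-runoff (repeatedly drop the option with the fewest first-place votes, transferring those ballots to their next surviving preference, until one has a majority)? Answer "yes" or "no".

Plurality — first-place votes: Y 270, W 415, X 121, Z 36. Winner: W.
Instant-runoff — R1 Y 270, W 415, X 121, Z 36 (Z out); R2 Y 306, W 415, X 121 (X out); R3 Y 427, W 415 (Y winner). Winner: Y.
The two methods disagree.

no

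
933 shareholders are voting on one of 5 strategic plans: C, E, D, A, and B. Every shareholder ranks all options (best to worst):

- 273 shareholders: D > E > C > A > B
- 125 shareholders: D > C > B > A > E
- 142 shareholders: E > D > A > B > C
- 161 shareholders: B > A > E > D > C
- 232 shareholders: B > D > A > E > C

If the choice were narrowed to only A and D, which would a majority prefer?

D

Voters preferring A to D: 161; preferring D to A: 772.
D wins the head-to-head.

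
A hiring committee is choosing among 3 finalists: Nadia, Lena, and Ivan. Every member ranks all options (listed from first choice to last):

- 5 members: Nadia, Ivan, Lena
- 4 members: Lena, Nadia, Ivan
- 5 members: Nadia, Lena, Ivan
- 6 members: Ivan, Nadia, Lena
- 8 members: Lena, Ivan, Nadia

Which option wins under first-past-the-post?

Lena

First-place votes: Nadia 10, Lena 12, Ivan 6.
Lena has the most first-place votes.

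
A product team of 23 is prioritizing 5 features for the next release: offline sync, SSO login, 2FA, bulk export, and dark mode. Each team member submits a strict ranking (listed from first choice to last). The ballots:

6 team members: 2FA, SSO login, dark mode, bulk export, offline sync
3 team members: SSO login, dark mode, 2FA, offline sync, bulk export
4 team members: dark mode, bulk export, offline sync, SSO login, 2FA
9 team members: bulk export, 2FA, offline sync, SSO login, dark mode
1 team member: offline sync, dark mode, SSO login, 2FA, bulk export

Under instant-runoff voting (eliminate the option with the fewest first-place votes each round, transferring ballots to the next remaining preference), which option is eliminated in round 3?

Round 1: offline sync 1, SSO login 3, 2FA 6, bulk export 9, dark mode 4. Eliminate offline sync.
Round 2: SSO login 3, 2FA 6, bulk export 9, dark mode 5. Eliminate SSO login.
Round 3: 2FA 6, bulk export 9, dark mode 8. Eliminate 2FA.

2FA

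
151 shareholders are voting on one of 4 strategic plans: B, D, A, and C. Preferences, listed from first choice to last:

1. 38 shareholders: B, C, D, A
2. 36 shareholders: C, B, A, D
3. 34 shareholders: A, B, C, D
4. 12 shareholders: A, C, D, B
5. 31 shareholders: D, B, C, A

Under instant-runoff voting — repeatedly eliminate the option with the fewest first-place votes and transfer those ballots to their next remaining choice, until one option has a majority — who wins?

Round 1: B 38, D 31, A 46, C 36. Eliminate D.
Round 2: B 69, A 46, C 36. Eliminate C.
Round 3: B 105, A 46. B has a majority.

B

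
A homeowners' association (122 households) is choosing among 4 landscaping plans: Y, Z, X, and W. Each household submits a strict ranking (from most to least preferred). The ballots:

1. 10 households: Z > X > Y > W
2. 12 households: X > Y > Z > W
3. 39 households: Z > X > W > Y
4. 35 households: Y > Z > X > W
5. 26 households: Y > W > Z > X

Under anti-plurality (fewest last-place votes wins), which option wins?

Z

Last-place votes: Y 39, Z 0, X 26, W 57.
Z is ranked last by the fewest voters, so Z wins.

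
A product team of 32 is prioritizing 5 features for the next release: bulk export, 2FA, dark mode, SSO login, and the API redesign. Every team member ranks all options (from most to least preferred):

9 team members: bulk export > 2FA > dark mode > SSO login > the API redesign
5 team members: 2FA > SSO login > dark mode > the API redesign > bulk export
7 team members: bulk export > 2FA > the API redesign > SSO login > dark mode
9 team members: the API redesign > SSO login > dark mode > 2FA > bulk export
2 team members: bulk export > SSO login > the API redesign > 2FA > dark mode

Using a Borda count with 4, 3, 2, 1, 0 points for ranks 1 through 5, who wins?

bulk export: 9·4 + 5·0 + 7·4 + 9·0 + 2·4 = 72
2FA: 9·3 + 5·4 + 7·3 + 9·1 + 2·1 = 79
dark mode: 9·2 + 5·2 + 7·0 + 9·2 + 2·0 = 46
SSO login: 9·1 + 5·3 + 7·1 + 9·3 + 2·3 = 64
the API redesign: 9·0 + 5·1 + 7·2 + 9·4 + 2·2 = 59
2FA has the highest Borda score (79).

2FA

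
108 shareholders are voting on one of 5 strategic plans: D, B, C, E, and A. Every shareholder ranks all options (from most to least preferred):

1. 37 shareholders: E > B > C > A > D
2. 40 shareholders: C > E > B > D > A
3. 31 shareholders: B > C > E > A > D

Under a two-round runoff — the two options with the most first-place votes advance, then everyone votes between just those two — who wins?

C

Round 1 first-place votes: D 0, B 31, C 40, E 37, A 0.
C and E advance.
Runoff: C is preferred to E by 71 voters; E by 37.
C wins the runoff.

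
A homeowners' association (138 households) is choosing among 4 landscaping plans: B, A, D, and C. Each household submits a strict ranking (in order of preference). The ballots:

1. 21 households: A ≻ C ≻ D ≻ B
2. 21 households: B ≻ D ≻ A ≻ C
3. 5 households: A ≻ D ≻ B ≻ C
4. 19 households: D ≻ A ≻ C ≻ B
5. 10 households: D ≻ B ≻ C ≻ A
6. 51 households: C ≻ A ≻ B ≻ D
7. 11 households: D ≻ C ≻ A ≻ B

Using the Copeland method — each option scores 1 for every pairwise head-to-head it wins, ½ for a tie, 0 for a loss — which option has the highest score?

B: beats D; loses to A and C → score 1.
A: beats B and D; loses to C → score 2.
D: loses to B, A, and C → score 0.
C: beats B, A, and D → score 3.
C has the best pairwise record.

C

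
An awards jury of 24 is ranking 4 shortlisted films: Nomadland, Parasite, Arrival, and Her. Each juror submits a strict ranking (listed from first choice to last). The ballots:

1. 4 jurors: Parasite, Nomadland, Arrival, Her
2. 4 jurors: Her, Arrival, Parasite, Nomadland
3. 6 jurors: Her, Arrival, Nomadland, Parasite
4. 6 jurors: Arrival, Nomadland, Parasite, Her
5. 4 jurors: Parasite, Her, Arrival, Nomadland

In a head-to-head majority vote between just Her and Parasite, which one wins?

Voters preferring Her to Parasite: 10; preferring Parasite to Her: 14.
Parasite wins the head-to-head.

Parasite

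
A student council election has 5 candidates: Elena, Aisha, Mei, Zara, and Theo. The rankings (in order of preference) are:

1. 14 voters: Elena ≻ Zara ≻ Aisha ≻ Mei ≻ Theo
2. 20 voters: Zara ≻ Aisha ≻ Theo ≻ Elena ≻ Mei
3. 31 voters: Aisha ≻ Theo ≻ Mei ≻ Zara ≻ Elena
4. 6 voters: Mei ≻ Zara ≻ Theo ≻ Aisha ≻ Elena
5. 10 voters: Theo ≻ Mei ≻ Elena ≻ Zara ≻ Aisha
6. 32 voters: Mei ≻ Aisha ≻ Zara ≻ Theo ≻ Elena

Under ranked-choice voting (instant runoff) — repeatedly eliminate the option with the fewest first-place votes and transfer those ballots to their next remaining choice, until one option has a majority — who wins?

Round 1: Elena 14, Aisha 31, Mei 38, Zara 20, Theo 10. Eliminate Theo.
Round 2: Elena 14, Aisha 31, Mei 48, Zara 20. Eliminate Elena.
Round 3: Aisha 31, Mei 48, Zara 34. Eliminate Aisha.
Round 4: Mei 79, Zara 34. Mei has a majority.

Mei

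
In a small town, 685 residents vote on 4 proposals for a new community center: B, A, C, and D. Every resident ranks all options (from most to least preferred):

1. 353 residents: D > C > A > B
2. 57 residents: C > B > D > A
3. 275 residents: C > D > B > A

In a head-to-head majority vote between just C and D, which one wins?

D

Voters preferring C to D: 332; preferring D to C: 353.
D wins the head-to-head.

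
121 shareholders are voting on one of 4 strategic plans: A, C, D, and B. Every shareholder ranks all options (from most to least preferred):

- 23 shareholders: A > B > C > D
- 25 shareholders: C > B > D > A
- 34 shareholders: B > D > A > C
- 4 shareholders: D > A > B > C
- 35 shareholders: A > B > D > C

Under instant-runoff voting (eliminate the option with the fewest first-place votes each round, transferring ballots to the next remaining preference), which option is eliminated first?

Round 1: A 58, C 25, D 4, B 34. Eliminate D.

D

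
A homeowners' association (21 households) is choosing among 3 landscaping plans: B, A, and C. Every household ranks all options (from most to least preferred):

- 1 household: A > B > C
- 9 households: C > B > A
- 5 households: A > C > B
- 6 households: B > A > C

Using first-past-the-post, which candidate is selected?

C

First-place votes: B 6, A 6, C 9.
C has the most first-place votes.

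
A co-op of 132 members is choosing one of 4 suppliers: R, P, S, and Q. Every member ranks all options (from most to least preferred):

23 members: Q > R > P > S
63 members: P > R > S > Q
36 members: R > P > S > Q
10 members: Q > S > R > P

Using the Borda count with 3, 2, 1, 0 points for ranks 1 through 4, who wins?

R

R: 23·2 + 63·2 + 36·3 + 10·1 = 290
P: 23·1 + 63·3 + 36·2 + 10·0 = 284
S: 23·0 + 63·1 + 36·1 + 10·2 = 119
Q: 23·3 + 63·0 + 36·0 + 10·3 = 99
R has the highest Borda score (290).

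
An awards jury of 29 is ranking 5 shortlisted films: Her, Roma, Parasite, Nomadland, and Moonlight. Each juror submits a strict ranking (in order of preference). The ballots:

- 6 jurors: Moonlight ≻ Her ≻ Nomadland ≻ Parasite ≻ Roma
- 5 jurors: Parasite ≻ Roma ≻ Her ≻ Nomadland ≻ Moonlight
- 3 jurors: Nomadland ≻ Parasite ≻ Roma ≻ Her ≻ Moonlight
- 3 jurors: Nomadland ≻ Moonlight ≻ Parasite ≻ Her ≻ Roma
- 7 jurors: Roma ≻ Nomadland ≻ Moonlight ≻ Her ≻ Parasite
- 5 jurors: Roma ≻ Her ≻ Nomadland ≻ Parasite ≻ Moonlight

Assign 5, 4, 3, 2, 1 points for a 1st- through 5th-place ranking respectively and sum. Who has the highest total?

Nomadland

Her: 6·4 + 5·3 + 3·2 + 3·2 + 7·2 + 5·4 = 85
Roma: 6·1 + 5·4 + 3·3 + 3·1 + 7·5 + 5·5 = 98
Parasite: 6·2 + 5·5 + 3·4 + 3·3 + 7·1 + 5·2 = 75
Nomadland: 6·3 + 5·2 + 3·5 + 3·5 + 7·4 + 5·3 = 101
Moonlight: 6·5 + 5·1 + 3·1 + 3·4 + 7·3 + 5·1 = 76
Nomadland has the highest Borda score (101).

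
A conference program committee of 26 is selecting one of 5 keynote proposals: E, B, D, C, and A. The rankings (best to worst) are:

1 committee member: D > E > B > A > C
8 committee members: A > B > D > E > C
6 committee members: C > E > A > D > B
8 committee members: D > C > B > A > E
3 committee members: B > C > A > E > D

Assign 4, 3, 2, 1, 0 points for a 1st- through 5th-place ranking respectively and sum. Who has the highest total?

E: 1·3 + 8·1 + 6·3 + 8·0 + 3·1 = 32
B: 1·2 + 8·3 + 6·0 + 8·2 + 3·4 = 54
D: 1·4 + 8·2 + 6·1 + 8·4 + 3·0 = 58
C: 1·0 + 8·0 + 6·4 + 8·3 + 3·3 = 57
A: 1·1 + 8·4 + 6·2 + 8·1 + 3·2 = 59
A has the highest Borda score (59).

A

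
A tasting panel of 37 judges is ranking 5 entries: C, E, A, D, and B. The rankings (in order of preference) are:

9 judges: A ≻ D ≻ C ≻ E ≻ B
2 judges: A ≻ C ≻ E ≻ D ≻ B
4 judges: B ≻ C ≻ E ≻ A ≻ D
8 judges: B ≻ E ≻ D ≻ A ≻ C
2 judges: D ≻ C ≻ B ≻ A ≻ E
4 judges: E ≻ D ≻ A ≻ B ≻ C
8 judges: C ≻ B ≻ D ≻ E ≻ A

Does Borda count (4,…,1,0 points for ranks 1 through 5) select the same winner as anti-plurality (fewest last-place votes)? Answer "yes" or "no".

no

Borda — scores: C 74, E 69, A 66, D 81, B 80. Winner: D.
Anti-plurality — last-place votes: C 12, E 2, A 8, D 4, B 11. Winner: E.
The two methods disagree.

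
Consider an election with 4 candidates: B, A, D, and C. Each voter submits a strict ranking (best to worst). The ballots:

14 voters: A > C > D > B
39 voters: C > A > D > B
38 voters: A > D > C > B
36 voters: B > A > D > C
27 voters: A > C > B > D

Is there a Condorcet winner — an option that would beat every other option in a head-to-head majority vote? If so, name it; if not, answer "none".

A vs B: 118–36 for A.
A vs D: 154–0 for A.
A vs C: 115–39 for A.
A beats every other option head-to-head.

A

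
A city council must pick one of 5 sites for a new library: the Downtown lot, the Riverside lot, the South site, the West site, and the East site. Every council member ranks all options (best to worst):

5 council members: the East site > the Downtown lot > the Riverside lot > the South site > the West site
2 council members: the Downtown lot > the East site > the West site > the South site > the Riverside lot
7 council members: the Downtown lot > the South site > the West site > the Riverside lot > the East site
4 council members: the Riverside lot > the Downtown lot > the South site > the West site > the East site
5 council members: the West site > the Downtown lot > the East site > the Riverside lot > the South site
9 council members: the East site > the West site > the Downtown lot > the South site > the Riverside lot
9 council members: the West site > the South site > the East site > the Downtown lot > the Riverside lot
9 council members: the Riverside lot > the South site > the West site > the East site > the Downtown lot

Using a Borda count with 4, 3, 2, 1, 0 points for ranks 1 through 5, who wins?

the Downtown lot: 5·3 + 2·4 + 7·4 + 4·3 + 5·3 + 9·2 + 9·1 + 9·0 = 105
the Riverside lot: 5·2 + 2·0 + 7·1 + 4·4 + 5·1 + 9·0 + 9·0 + 9·4 = 74
the South site: 5·1 + 2·1 + 7·3 + 4·2 + 5·0 + 9·1 + 9·3 + 9·3 = 99
the West site: 5·0 + 2·2 + 7·2 + 4·1 + 5·4 + 9·3 + 9·4 + 9·2 = 123
the East site: 5·4 + 2·3 + 7·0 + 4·0 + 5·2 + 9·4 + 9·2 + 9·1 = 99
the West site has the highest Borda score (123).

the West site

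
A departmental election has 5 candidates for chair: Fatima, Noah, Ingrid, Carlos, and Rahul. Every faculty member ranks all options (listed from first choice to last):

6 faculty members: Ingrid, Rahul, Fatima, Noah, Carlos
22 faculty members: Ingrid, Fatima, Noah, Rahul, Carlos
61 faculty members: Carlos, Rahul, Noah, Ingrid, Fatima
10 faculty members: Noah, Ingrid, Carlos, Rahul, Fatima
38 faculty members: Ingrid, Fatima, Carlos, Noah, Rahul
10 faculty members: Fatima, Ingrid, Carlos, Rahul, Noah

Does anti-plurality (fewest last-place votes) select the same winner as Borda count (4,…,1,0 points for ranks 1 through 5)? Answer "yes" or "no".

Anti-plurality — last-place votes: Fatima 71, Noah 10, Ingrid 0, Carlos 28, Rahul 38. Winner: Ingrid.
Borda — scores: Fatima 232, Noah 250, Ingrid 385, Carlos 360, Rahul 243. Winner: Ingrid.
The two methods agree.

yes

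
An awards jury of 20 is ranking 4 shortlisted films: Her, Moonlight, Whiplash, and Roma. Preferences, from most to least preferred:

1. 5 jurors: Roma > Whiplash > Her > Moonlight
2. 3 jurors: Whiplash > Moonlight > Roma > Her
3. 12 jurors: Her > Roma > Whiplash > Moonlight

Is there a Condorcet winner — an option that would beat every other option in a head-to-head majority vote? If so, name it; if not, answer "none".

Her

Her vs Moonlight: 17–3 for Her.
Her vs Whiplash: 12–8 for Her.
Her vs Roma: 12–8 for Her.
Her beats every other option head-to-head.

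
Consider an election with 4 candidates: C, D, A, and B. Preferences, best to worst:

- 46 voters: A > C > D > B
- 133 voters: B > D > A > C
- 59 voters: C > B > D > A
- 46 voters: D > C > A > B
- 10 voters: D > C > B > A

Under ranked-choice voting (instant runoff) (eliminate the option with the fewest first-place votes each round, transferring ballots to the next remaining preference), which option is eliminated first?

Round 1: C 59, D 56, A 46, B 133. Eliminate A.

A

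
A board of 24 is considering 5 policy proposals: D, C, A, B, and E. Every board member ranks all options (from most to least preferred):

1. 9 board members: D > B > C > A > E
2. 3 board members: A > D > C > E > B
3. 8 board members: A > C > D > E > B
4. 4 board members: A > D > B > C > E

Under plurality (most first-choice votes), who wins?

First-place votes: D 9, C 0, A 15, B 0, E 0.
A has the most first-place votes.

A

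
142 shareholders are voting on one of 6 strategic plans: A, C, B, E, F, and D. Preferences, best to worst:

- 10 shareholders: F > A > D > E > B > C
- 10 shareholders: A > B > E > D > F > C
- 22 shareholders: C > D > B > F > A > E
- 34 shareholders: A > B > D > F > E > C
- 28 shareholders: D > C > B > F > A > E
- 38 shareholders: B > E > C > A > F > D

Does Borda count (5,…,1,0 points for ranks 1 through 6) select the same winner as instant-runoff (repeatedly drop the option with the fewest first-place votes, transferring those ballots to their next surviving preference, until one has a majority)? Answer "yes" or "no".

no

Borda — scores: A 386, C 336, B 526, E 236, F 266, D 380. Winner: B.
Instant-runoff — R1 A 44, C 22, B 38, E 0, F 10, D 28 (E out); R2 A 44, C 22, B 38, F 10, D 28 (F out); R3 A 54, C 22, B 38, D 28 (C out); R4 A 54, B 38, D 50 (B out); R5 A 92, D 50 (A winner). Winner: A.
The two methods disagree.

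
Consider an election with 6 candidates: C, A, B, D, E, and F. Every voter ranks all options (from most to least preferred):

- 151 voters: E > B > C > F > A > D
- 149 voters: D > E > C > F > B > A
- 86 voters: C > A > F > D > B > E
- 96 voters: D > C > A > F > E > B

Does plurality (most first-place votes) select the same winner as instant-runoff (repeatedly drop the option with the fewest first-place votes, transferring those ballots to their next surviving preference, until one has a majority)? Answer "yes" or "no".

yes

Plurality — first-place votes: C 86, A 0, B 0, D 245, E 151, F 0. Winner: D.
Instant-runoff — R1 C 86, A 0, B 0, D 245, E 151, F 0 (D winner). Winner: D.
The two methods agree.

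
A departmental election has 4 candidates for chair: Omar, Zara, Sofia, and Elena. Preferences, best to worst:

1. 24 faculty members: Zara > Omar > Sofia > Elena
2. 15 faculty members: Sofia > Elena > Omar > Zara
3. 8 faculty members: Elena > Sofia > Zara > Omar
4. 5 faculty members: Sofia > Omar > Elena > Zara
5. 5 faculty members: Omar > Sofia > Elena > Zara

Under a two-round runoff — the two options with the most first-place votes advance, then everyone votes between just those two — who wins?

Round 1 first-place votes: Omar 5, Zara 24, Sofia 20, Elena 8.
Zara and Sofia advance.
Runoff: Zara is preferred to Sofia by 24 voters; Sofia by 33.
Sofia wins the runoff.

Sofia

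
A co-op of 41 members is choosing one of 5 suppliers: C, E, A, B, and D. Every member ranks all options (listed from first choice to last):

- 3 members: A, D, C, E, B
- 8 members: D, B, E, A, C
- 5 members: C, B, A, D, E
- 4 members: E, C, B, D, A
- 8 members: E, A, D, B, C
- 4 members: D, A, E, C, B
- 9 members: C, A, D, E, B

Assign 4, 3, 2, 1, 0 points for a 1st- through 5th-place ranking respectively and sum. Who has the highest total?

D

C: 3·2 + 8·0 + 5·4 + 4·3 + 8·0 + 4·1 + 9·4 = 78
E: 3·1 + 8·2 + 5·0 + 4·4 + 8·4 + 4·2 + 9·1 = 84
A: 3·4 + 8·1 + 5·2 + 4·0 + 8·3 + 4·3 + 9·3 = 93
B: 3·0 + 8·3 + 5·3 + 4·2 + 8·1 + 4·0 + 9·0 = 55
D: 3·3 + 8·4 + 5·1 + 4·1 + 8·2 + 4·4 + 9·2 = 100
D has the highest Borda score (100).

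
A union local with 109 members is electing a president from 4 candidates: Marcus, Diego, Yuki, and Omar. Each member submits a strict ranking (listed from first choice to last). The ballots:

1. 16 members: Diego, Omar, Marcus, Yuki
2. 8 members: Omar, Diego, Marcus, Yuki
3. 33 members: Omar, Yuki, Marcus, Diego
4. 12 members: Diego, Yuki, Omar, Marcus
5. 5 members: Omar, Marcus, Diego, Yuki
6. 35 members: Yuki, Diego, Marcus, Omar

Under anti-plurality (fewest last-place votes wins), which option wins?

Last-place votes: Marcus 12, Diego 33, Yuki 29, Omar 35.
Marcus is ranked last by the fewest voters, so Marcus wins.

Marcus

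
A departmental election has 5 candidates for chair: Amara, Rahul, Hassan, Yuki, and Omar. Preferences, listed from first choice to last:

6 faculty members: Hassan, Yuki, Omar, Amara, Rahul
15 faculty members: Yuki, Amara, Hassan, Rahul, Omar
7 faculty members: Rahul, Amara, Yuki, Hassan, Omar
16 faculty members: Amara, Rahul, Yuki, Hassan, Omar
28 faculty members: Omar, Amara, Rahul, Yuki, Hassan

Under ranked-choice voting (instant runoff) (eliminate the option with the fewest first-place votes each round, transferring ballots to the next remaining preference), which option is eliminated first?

Hassan

Round 1: Amara 16, Rahul 7, Hassan 6, Yuki 15, Omar 28. Eliminate Hassan.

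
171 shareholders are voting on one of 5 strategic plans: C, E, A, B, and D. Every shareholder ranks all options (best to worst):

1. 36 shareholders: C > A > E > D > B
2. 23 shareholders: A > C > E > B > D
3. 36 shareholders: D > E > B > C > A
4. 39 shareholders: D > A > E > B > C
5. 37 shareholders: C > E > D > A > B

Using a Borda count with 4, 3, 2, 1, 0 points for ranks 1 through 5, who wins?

E

C: 36·4 + 23·3 + 36·1 + 39·0 + 37·4 = 397
E: 36·2 + 23·2 + 36·3 + 39·2 + 37·3 = 415
A: 36·3 + 23·4 + 36·0 + 39·3 + 37·1 = 354
B: 36·0 + 23·1 + 36·2 + 39·1 + 37·0 = 134
D: 36·1 + 23·0 + 36·4 + 39·4 + 37·2 = 410
E has the highest Borda score (415).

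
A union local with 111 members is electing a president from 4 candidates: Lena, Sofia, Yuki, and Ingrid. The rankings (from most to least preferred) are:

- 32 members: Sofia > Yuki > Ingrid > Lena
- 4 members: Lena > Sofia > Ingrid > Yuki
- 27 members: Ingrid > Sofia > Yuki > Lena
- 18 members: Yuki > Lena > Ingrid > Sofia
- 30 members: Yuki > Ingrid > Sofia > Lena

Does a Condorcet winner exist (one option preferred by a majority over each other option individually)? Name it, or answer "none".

none

Checking pairwise contests:
Sofia beats Lena 89–22.
Ingrid beats Sofia 75–36.
Sofia beats Yuki 63–48.
Yuki beats Ingrid 80–31.
Every option loses at least one head-to-head, so there is no Condorcet winner.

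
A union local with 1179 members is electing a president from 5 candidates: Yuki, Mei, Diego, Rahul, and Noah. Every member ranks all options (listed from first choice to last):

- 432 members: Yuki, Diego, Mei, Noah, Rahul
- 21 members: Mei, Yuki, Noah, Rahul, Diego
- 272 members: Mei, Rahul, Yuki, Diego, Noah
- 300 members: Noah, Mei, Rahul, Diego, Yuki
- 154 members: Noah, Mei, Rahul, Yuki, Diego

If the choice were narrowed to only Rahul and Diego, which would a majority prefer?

Rahul

Voters preferring Rahul to Diego: 747; preferring Diego to Rahul: 432.
Rahul wins the head-to-head.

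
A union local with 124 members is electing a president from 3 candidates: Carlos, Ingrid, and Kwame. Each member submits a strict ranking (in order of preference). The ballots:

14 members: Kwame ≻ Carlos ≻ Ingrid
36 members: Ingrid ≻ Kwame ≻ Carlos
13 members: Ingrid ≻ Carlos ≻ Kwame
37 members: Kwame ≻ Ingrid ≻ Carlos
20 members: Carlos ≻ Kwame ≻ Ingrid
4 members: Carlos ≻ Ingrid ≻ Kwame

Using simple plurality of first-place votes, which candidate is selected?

Kwame

First-place votes: Carlos 24, Ingrid 49, Kwame 51.
Kwame has the most first-place votes.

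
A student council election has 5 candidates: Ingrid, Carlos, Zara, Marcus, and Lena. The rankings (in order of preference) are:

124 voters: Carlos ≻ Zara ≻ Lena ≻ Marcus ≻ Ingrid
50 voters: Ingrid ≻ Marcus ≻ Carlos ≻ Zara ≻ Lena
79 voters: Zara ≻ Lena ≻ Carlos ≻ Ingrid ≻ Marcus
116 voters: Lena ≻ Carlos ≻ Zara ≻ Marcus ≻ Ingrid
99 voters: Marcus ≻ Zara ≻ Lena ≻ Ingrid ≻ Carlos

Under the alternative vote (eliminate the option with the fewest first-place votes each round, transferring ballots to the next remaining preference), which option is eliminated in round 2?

Zara

Round 1: Ingrid 50, Carlos 124, Zara 79, Marcus 99, Lena 116. Eliminate Ingrid.
Round 2: Carlos 124, Zara 79, Marcus 149, Lena 116. Eliminate Zara.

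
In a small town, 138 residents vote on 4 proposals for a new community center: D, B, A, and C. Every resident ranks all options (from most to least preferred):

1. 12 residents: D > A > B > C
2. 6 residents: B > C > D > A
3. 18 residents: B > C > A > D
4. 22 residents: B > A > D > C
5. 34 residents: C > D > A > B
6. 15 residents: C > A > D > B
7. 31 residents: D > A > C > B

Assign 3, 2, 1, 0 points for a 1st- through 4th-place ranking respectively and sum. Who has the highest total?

D

D: 12·3 + 6·1 + 18·0 + 22·1 + 34·2 + 15·1 + 31·3 = 240
B: 12·1 + 6·3 + 18·3 + 22·3 + 34·0 + 15·0 + 31·0 = 150
A: 12·2 + 6·0 + 18·1 + 22·2 + 34·1 + 15·2 + 31·2 = 212
C: 12·0 + 6·2 + 18·2 + 22·0 + 34·3 + 15·3 + 31·1 = 226
D has the highest Borda score (240).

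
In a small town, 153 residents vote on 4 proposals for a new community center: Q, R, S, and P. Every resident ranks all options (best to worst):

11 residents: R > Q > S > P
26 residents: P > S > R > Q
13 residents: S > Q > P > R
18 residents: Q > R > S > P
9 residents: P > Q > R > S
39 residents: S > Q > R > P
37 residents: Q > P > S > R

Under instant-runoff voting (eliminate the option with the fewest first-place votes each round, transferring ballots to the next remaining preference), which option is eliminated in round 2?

P

Round 1: Q 55, R 11, S 52, P 35. Eliminate R.
Round 2: Q 66, S 52, P 35. Eliminate P.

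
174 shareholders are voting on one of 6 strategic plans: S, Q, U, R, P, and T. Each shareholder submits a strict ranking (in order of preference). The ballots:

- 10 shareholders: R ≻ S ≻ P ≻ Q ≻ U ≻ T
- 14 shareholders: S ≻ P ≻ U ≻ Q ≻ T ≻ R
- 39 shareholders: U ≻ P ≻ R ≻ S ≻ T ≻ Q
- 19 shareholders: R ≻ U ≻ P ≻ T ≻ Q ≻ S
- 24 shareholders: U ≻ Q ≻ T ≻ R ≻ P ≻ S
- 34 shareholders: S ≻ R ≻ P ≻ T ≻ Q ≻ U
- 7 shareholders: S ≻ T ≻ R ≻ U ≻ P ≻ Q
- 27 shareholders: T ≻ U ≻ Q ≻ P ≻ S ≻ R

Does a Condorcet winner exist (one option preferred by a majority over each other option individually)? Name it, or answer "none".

U

U vs S: 109–65 for U.
U vs Q: 130–44 for U.
U vs R: 104–70 for U.
U vs P: 116–58 for U.
U vs T: 106–68 for U.
U beats every other option head-to-head.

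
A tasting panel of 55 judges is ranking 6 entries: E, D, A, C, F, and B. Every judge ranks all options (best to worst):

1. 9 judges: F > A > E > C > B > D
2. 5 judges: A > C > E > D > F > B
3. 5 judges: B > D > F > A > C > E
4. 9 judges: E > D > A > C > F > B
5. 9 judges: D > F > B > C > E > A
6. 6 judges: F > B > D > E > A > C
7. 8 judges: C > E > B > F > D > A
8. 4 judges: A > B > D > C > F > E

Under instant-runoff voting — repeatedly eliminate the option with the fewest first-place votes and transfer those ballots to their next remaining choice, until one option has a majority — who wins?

Round 1: E 9, D 9, A 9, C 8, F 15, B 5. Eliminate B.
Round 2: E 9, D 14, A 9, C 8, F 15. Eliminate C.
Round 3: E 17, D 14, A 9, F 15. Eliminate A.
Round 4: E 22, D 18, F 15. Eliminate F.
Round 5: E 31, D 24. E has a majority.

E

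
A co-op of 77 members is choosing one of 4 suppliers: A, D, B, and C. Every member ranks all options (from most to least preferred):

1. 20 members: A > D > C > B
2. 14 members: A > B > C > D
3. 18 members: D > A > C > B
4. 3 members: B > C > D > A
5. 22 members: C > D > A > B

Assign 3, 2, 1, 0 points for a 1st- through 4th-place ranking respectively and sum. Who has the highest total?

A

A: 20·3 + 14·3 + 18·2 + 3·0 + 22·1 = 160
D: 20·2 + 14·0 + 18·3 + 3·1 + 22·2 = 141
B: 20·0 + 14·2 + 18·0 + 3·3 + 22·0 = 37
C: 20·1 + 14·1 + 18·1 + 3·2 + 22·3 = 124
A has the highest Borda score (160).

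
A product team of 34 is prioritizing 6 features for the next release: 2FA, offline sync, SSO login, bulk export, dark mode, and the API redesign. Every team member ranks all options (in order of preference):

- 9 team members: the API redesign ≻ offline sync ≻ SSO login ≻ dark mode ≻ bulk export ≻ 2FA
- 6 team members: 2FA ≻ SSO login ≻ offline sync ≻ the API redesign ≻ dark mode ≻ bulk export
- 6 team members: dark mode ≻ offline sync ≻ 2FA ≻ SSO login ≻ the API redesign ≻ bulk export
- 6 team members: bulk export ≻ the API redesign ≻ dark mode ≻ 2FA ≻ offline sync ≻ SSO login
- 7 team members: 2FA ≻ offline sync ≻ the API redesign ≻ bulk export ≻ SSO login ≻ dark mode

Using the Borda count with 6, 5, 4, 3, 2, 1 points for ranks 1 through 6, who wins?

2FA: 9·1 + 6·6 + 6·4 + 6·3 + 7·6 = 129
offline sync: 9·5 + 6·4 + 6·5 + 6·2 + 7·5 = 146
SSO login: 9·4 + 6·5 + 6·3 + 6·1 + 7·2 = 104
bulk export: 9·2 + 6·1 + 6·1 + 6·6 + 7·3 = 87
dark mode: 9·3 + 6·2 + 6·6 + 6·4 + 7·1 = 106
the API redesign: 9·6 + 6·3 + 6·2 + 6·5 + 7·4 = 142
offline sync has the highest Borda score (146).

offline sync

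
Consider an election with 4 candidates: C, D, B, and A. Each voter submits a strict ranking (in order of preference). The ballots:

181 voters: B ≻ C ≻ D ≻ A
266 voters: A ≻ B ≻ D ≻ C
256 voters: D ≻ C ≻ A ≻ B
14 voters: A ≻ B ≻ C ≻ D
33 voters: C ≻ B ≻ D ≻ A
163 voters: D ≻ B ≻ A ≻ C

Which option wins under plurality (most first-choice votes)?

First-place votes: C 33, D 419, B 181, A 280.
D has the most first-place votes.

D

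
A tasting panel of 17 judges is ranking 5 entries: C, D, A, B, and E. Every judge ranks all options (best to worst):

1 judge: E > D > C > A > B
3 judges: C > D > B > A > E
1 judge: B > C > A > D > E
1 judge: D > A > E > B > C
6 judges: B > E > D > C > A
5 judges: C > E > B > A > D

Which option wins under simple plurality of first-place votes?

First-place votes: C 8, D 1, A 0, B 7, E 1.
C has the most first-place votes.

C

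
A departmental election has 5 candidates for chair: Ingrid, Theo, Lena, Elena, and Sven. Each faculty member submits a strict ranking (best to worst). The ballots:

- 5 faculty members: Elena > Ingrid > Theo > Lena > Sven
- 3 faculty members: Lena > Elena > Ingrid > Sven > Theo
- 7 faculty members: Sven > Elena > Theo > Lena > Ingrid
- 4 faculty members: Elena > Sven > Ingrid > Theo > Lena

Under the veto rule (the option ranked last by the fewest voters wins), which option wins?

Last-place votes: Ingrid 7, Theo 3, Lena 4, Elena 0, Sven 5.
Elena is ranked last by the fewest voters, so Elena wins.

Elena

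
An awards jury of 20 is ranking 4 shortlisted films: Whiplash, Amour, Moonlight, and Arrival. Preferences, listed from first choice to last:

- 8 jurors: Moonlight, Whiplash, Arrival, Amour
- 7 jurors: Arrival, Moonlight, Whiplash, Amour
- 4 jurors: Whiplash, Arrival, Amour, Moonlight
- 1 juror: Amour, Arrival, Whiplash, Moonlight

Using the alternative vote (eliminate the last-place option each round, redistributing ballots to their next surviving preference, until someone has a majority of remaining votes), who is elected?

Round 1: Whiplash 4, Amour 1, Moonlight 8, Arrival 7. Eliminate Amour.
Round 2: Whiplash 4, Moonlight 8, Arrival 8. Eliminate Whiplash.
Round 3: Moonlight 8, Arrival 12. Arrival has a majority.

Arrival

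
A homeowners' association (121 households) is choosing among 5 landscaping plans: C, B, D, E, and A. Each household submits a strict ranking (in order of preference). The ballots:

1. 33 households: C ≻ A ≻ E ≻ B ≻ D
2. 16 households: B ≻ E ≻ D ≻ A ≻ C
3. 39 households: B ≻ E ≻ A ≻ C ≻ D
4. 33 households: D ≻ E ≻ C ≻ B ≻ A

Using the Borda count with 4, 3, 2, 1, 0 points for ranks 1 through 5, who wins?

C: 33·4 + 16·0 + 39·1 + 33·2 = 237
B: 33·1 + 16·4 + 39·4 + 33·1 = 286
D: 33·0 + 16·2 + 39·0 + 33·4 = 164
E: 33·2 + 16·3 + 39·3 + 33·3 = 330
A: 33·3 + 16·1 + 39·2 + 33·0 = 193
E has the highest Borda score (330).

E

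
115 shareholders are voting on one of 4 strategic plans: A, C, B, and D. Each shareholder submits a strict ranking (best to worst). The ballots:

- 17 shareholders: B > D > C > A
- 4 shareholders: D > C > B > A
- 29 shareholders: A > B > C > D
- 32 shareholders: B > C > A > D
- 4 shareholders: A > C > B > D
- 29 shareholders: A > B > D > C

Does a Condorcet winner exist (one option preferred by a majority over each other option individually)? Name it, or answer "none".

A vs C: 62–53 for A.
A vs B: 62–53 for A.
A vs D: 94–21 for A.
A beats every other option head-to-head.

A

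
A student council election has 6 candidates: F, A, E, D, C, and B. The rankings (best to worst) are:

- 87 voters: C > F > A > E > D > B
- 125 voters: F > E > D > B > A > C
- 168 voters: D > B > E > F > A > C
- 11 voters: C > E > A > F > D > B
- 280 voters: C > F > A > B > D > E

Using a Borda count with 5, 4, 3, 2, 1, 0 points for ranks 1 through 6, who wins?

F: 87·4 + 125·5 + 168·2 + 11·2 + 280·4 = 2451
A: 87·3 + 125·1 + 168·1 + 11·3 + 280·3 = 1427
E: 87·2 + 125·4 + 168·3 + 11·4 + 280·0 = 1222
D: 87·1 + 125·3 + 168·5 + 11·1 + 280·1 = 1593
C: 87·5 + 125·0 + 168·0 + 11·5 + 280·5 = 1890
B: 87·0 + 125·2 + 168·4 + 11·0 + 280·2 = 1482
F has the highest Borda score (2451).

F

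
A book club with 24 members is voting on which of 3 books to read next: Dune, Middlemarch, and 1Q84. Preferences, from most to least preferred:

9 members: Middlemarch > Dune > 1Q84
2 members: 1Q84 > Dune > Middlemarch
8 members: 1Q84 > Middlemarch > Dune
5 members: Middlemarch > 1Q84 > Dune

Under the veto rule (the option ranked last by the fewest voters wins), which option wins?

Middlemarch

Last-place votes: Dune 13, Middlemarch 2, 1Q84 9.
Middlemarch is ranked last by the fewest voters, so Middlemarch wins.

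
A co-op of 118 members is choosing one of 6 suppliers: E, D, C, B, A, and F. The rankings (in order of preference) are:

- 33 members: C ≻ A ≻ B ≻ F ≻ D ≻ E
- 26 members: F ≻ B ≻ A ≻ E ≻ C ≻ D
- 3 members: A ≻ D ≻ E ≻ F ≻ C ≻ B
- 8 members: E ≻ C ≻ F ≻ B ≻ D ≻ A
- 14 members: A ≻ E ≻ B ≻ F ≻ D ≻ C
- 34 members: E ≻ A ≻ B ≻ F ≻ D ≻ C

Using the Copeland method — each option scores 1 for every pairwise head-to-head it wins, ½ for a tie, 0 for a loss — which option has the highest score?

A

E: beats D and C; ties B and F; loses to A → score 3.
D: loses to E, C, B, A, and F → score 0.
C: beats D; loses to E, B, A, and F → score 1.
B: beats D, C, and F; ties E; loses to A → score 3.5.
A: beats E, D, C, B, and F → score 5.
F: beats D and C; ties E; loses to B and A → score 2.5.
A has the best pairwise record.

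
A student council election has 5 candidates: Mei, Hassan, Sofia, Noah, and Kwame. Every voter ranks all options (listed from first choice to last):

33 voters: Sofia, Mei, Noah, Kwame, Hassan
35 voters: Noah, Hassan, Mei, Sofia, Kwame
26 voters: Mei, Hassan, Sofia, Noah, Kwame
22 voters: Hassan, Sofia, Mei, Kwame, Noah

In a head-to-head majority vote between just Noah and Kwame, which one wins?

Voters preferring Noah to Kwame: 94; preferring Kwame to Noah: 22.
Noah wins the head-to-head.

Noah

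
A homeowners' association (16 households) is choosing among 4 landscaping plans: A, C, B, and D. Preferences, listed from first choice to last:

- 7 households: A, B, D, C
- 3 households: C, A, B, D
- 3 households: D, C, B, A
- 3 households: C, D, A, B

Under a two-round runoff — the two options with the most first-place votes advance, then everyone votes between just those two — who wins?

C

Round 1 first-place votes: A 7, C 6, B 0, D 3.
A and C advance.
Runoff: A is preferred to C by 7 voters; C by 9.
C wins the runoff.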